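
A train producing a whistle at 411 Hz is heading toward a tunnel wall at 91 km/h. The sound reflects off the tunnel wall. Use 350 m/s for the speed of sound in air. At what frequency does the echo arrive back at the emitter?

475 Hz

91 km/h = 25.28 m/s.
The tunnel wall receives the sound from a moving source: f₁ = f₀ · v/(v − v_e) = 411 × 350/324.72 ≈ 443 Hz.
On the return leg the train is a moving observer: f₂ = f₁ · (v + v_e)/v = 443 × 375.28/350 ≈ 475 Hz.
Equivalently f₂ = f₀ · (v + v_e)/(v − v_e).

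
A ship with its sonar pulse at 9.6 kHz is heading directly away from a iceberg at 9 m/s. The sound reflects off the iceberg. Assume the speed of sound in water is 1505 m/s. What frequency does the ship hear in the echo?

The iceberg receives the sound from a moving source: f₁ = f₀ · v/(v + v_e) = 9.6 × 1505/1514 ≈ 9.54 kHz.
On the return leg the ship is a moving observer: f₂ = f₁ · (v − v_e)/v = 9.54 × 1496/1505 ≈ 9.49 kHz.
Equivalently f₂ = f₀ · (v − v_e)/(v + v_e).

9.49 kHz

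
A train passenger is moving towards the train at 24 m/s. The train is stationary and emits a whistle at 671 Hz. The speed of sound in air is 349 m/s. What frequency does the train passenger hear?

717 Hz

Only the observer moves, toward the source, so f' = f · (v + v_o)/v.
f' = 671 × (349 + 24)/349 = 671 × 373/349 ≈ 717 Hz.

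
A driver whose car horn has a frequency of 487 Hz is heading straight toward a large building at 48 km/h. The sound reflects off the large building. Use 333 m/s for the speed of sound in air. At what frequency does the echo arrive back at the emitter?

48 km/h = 13.33 m/s.
The large building receives the sound from a moving source: f₁ = f₀ · v/(v − v_e) = 487 × 333/319.67 ≈ 507 Hz.
On the return leg the driver is a moving observer: f₂ = f₁ · (v + v_e)/v = 507 × 346.33/333 ≈ 528 Hz.
Equivalently f₂ = f₀ · (v + v_e)/(v − v_e).

528 Hz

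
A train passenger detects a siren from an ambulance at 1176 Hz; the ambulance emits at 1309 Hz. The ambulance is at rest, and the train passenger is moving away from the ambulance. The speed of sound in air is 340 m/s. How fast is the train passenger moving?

f' = f · (v − v_o)/v ⇒ v_o = v · |f'/f − 1|.
v_o = 340 × |1176/1309 − 1| = 340 × 0.1016 ≈ 35 m/s.

35 m/s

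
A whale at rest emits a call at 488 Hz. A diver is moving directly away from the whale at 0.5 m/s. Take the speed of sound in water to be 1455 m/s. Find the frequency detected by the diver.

488 Hz

Moving observer, stationary source: f' = f · (v − v_o)/v.
f' = 488 × (1455 − 0.5)/1455 = 488 × 1454.5/1455 ≈ 488 Hz.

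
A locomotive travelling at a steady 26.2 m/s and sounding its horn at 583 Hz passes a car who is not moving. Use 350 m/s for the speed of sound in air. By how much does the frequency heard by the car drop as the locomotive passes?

87.8 Hz

Approaching: f₁ = f · v/(v − v_s) = 583 × 350/323.8 ≈ 630.2 Hz.
Receding: f₂ = f · v/(v + v_s) = 583 × 350/376.2 ≈ 542.4 Hz.
Drop: f₁ − f₂ = 2f·v·v_s/(v² − v_s²) = 2 × 583 × 350 × 26.2/(350² − 26.2²) ≈ 87.8 Hz.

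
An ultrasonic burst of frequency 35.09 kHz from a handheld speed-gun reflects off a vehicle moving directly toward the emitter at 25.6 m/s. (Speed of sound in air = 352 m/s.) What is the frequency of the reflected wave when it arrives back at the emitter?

40.6 kHz

At the vehicle (a moving observer), f₁ = f₀ · (v + u)/v = 35.09 × 377.6/352 ≈ 37.6 kHz.
On reflection it acts as a source moving toward the stationary detector: f₂ = f₁ · v/(v − u) = 37.6 × 352/326.4 ≈ 40.6 kHz.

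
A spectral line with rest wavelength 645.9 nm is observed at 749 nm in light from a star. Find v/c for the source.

0.147

λ'/λ₀ = 1.1596 > 1 (redshift), so the source is receding.
λ'/λ₀ = √((1 + β)/(1 − β)) for a receding source ⇒ β = (r² − 1)/(r² + 1) with r = λ'/λ₀.
β = (1.3447 − 1)/(1.3447 + 1) ≈ 0.147.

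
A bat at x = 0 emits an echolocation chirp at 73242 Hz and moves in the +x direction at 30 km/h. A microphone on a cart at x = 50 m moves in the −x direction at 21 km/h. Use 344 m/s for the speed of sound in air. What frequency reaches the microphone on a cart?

76333 Hz

30 km/h = 8.333 m/s; 21 km/h = 5.833 m/s.
The observer lies on the +x side, so the source is heading toward the observer and the observer is heading toward the source.
Both move, so f' = f · (v + v_o)/(v − v_s).
f' = 73242 × (344 + 5.833)/(344 − 8.333) = 73242 × 349.83/335.67 ≈ 76333 Hz.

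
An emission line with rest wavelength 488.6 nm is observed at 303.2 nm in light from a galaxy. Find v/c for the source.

0.444c

λ'/λ₀ = 0.6205 < 1 (blueshift), so the source is approaching.
λ'/λ₀ = √((1 − β)/(1 + β)) for an approaching source ⇒ β = (1 − r²)/(1 + r²) with r = λ'/λ₀.
β = (1 − 0.3851)/(1 + 0.3851) ≈ 0.444.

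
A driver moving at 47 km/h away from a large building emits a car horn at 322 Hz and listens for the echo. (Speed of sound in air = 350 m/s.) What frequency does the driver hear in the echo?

47 km/h = 13.06 m/s.
The large building receives the sound from a moving source: f₁ = f₀ · v/(v + v_e) = 322 × 350/363.06 ≈ 310 Hz.
On the return leg the driver is a moving observer: f₂ = f₁ · (v − v_e)/v = 310 × 336.94/350 ≈ 299 Hz.
Equivalently f₂ = f₀ · (v − v_e)/(v + v_e).

299 Hz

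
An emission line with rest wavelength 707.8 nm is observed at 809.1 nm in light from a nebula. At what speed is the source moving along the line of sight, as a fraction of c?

λ'/λ₀ = 1.1431 > 1 (redshift), so the source is receding.
λ'/λ₀ = √((1 + β)/(1 − β)) for a receding source ⇒ β = (r² − 1)/(r² + 1) with r = λ'/λ₀.
β = (1.3067 − 1)/(1.3067 + 1) ≈ 0.133.

0.133c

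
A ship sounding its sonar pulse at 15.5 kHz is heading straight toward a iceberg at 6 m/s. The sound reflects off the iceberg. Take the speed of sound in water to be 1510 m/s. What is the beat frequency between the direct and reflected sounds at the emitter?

124 Hz

The iceberg receives the sound from a moving source: f₁ = f₀ · v/(v − v_e) = 15.5 × 1510/1504 ≈ 15.5618 kHz.
On the return leg the ship is a moving observer: f₂ = f₁ · (v + v_e)/v = 15.5618 × 1516/1510 ≈ 15.6237 kHz.
Equivalently f₂ = f₀ · (v + v_e)/(v − v_e).
Beat against the emitted tone (with f₀ = 15500 Hz): |f₂ − f₀| = 2v_e·f₀/(v − v_e) = 2 × 6 × 15500/1504 ≈ 124 Hz.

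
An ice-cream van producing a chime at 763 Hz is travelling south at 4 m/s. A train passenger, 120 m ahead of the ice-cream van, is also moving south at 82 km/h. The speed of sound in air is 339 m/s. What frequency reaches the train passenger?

82 km/h = 22.78 m/s.
The train passenger is ahead, so the ice-cream van is moving toward it while the train passenger is moving away from the ice-cream van.
With source approaching and observer receding, f' = f · (v − v_o)/(v − v_s).
f' = 763 × (339 − 22.78)/(339 − 4) = 763 × 316.22/335 ≈ 720 Hz.

720 Hz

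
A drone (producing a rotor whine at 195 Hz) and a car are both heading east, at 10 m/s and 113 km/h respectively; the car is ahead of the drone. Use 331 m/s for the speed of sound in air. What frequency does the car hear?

113 km/h = 31.39 m/s.
The car is ahead, so the drone is moving toward it while the car is moving away from the drone.
With source approaching and observer receding, f' = f · (v − v_o)/(v − v_s).
f' = 195 × (331 − 31.39)/(331 − 10) = 195 × 299.61/321 ≈ 182 Hz.

182 Hz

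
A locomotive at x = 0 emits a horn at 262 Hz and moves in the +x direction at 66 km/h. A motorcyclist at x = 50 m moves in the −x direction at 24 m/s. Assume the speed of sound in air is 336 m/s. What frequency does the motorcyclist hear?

297 Hz

66 km/h = 18.33 m/s.
The observer lies on the +x side, so the source is heading toward the observer and the observer is heading toward the source.
Both move, so f' = f · (v + v_o)/(v − v_s).
f' = 262 × (336 + 24)/(336 − 18.33) = 262 × 360/317.67 ≈ 297 Hz.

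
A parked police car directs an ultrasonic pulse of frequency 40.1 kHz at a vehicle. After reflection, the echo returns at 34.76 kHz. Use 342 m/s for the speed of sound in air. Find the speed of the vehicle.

Double Doppler shift off a moving reflector: f₂ = f₀ · (v + u)/(v − u) (u > 0 toward emitter).
Rearranging, u = v · (f₂ − f₀)/(f₂ + f₀) = 342 × -5.34/74.86 ≈ -24.4 m/s.
So the vehicle is moving at 24.4 m/s away from the emitter.

24.4 m/s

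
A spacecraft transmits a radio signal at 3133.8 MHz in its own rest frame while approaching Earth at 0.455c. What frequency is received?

Relativistic Doppler for frequency: f' = f₀ · √((1 + β)/(1 − β)).
f' = 3133.8 × √(1.4550/0.5450) = 3133.8 × 1.63393 ≈ 5120.4 MHz.

5120.4 MHz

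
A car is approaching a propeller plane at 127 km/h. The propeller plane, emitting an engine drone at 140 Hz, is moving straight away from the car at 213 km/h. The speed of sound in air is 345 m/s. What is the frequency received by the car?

213 km/h = 59.17 m/s; 127 km/h = 35.28 m/s.
Both move, so f' = f · (v + v_o)/(v + v_s).
f' = 140 × (345 + 35.28)/(345 + 59.17) = 140 × 380.28/404.17 ≈ 132 Hz.

132 Hz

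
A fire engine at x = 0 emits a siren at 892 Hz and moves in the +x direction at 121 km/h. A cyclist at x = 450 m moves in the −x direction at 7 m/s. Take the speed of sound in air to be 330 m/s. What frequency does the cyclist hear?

121 km/h = 33.61 m/s.
The observer lies on the +x side, so the source is heading toward the observer and the observer is heading toward the source.
General Doppler shift: f' = f · (v + v_o)/(v − v_s).
f' = 892 × (330 + 7)/(330 − 33.61) = 892 × 337/296.39 ≈ 1014 Hz.

1014 Hz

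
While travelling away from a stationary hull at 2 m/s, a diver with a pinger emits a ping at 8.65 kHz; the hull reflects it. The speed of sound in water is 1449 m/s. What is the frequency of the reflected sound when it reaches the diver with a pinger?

8.63 kHz

The hull receives the sound from a moving source: f₁ = f₀ · v/(v + v_e) = 8.65 × 1449/1451 ≈ 8.64 kHz.
On the return leg the diver with a pinger is a moving observer: f₂ = f₁ · (v − v_e)/v = 8.64 × 1447/1449 ≈ 8.63 kHz.
Equivalently f₂ = f₀ · (v − v_e)/(v + v_e).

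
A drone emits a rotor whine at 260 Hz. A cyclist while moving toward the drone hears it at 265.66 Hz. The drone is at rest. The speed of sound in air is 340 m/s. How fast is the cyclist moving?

f' = f · (v + v_o)/v ⇒ v_o = v · |f'/f − 1|.
v_o = 340 × |265.66/260 − 1| = 340 × 0.02177 ≈ 7.4 m/s.

7.4 m/s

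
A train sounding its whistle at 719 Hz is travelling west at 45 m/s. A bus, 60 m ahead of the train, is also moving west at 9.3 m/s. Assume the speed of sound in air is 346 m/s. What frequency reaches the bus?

The bus is ahead, so the train is moving toward it while the bus is moving away from the train.
With source approaching and observer receding, f' = f · (v − v_o)/(v − v_s).
f' = 719 × (346 − 9.3)/(346 − 45) = 719 × 336.7/301 ≈ 804 Hz.

804 Hz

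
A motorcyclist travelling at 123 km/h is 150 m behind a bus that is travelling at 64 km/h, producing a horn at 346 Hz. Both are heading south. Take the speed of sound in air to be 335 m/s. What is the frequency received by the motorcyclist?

362 Hz

64 km/h = 17.78 m/s; 123 km/h = 34.17 m/s.
The motorcyclist is behind, so the bus is moving away from it while the motorcyclist is moving toward the bus.
Both move, so f' = f · (v + v_o)/(v + v_s).
f' = 346 × (335 + 34.17)/(335 + 17.78) = 346 × 369.17/352.78 ≈ 362 Hz.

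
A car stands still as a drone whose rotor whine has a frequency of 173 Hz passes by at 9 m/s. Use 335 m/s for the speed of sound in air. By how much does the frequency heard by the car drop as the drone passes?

Approaching: f₁ = f · v/(v − v_s) = 173 × 335/326 ≈ 177.78 Hz.
Receding: f₂ = f · v/(v + v_s) = 173 × 335/344 ≈ 168.47 Hz.
Drop: f₁ − f₂ = 2f·v·v_s/(v² − v_s²) = 2 × 173 × 335 × 9/(335² − 9²) ≈ 9.30 Hz.

9.30 Hz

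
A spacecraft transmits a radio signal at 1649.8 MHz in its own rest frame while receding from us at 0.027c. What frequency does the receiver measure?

1605.8 MHz

Relativistic Doppler for frequency: f' = f₀ · √((1 − β)/(1 + β)).
f' = 1649.8 × √(0.9730/1.0270) = 1649.8 × 0.97335 ≈ 1605.8 MHz.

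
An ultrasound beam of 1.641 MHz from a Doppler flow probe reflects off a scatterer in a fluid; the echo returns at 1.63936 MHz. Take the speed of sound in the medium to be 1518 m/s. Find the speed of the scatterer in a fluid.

Double Doppler shift off a moving reflector: f₂ = f₀ · (v + u)/(v − u) (u > 0 toward emitter).
Rearranging, u = v · (f₂ − f₀)/(f₂ + f₀) = 1518 × -0.00164/3.28036 ≈ -0.76 m/s.
So the scatterer in a fluid is moving at 0.76 m/s away from the emitter.

0.76 m/s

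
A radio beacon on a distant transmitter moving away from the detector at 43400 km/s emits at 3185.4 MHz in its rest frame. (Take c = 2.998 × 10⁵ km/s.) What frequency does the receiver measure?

β = v/c = 43400/299800 = 0.1448.
Relativistic Doppler for frequency: f' = f₀ · √((1 − β)/(1 + β)).
f' = 3185.4 × √(0.8552/1.1448) = 3185.4 × 0.86434 ≈ 2753.3 MHz.

2753.3 MHz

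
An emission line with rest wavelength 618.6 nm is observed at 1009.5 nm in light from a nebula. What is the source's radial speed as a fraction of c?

λ'/λ₀ = 1.6319 > 1 (redshift), so the source is receding.
λ'/λ₀ = √((1 + β)/(1 − β)) for a receding source ⇒ β = (r² − 1)/(r² + 1) with r = λ'/λ₀.
β = (2.6631 − 1)/(2.6631 + 1) ≈ 0.454.

0.454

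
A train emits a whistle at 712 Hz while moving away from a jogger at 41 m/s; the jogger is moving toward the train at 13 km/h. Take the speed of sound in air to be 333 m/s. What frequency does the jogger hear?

13 km/h = 3.611 m/s.
General Doppler shift: f' = f · (v + v_o)/(v + v_s).
f' = 712 × (333 + 3.611)/(333 + 41) = 712 × 336.61/374 ≈ 641 Hz.

641 Hz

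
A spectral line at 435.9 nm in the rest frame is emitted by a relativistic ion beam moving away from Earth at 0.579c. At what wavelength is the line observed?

Relativistic Doppler for wavelength: λ' = λ₀ · √((1 + β)/(1 − β)).
λ' = 435.9 × √(1.5790/0.4210) = 435.9 × 1.93664 ≈ 844.2 nm.

844.2 nm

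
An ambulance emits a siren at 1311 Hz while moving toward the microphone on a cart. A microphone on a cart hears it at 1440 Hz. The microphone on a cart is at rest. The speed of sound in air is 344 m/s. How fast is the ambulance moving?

31 m/s

f' = f · v/(v − v_s) ⇒ v_s = v · |1 − f/f'|.
v_s = 344 × |1 − 1311/1440| = 344 × 0.08958 ≈ 31 m/s.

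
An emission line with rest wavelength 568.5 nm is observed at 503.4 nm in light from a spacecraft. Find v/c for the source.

0.121c

λ'/λ₀ = 0.8855 < 1 (blueshift), so the source is approaching.
λ'/λ₀ = √((1 − β)/(1 + β)) for an approaching source ⇒ β = (1 − r²)/(1 + r²) with r = λ'/λ₀.
β = (1 − 0.7841)/(1 + 0.7841) ≈ 0.121.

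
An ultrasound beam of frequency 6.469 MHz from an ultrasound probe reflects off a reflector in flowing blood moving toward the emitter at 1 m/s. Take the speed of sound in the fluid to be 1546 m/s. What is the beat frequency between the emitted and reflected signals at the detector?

The reflector in flowing blood first receives the wave as a moving observer: f₁ = f₀ · (v + u)/v = 6.469 × (1546 + 1)/1546 ≈ 6.47318 MHz.
On reflection it acts as a source moving toward the stationary detector: f₂ = f₁ · v/(v − u) = 6.47318 × 1546/1545 ≈ 6.47737 MHz.
Equivalently f₂ = f₀ · (v + u)/(v − u).
Beat frequency (with f₀ = 6469000 Hz): |f₂ − f₀| = 2u·f₀/(v − u) = 2 × 1 × 6469000/1545 ≈ 8374 Hz.

8374 Hz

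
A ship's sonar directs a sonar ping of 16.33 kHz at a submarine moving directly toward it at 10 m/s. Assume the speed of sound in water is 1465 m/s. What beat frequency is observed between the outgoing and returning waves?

The submarine first receives the wave as a moving observer: f₁ = f₀ · (v + u)/v = 16.33 × (1465 + 10)/1465 ≈ 16.441 kHz.
On reflection it acts as a source moving toward the stationary detector: f₂ = f₁ · v/(v − u) = 16.441 × 1465/1455 ≈ 16.554 kHz.
Equivalently f₂ = f₀ · (v + u)/(v − u).
Beat frequency (with f₀ = 16330 Hz): |f₂ − f₀| = 2u·f₀/(v − u) = 2 × 10 × 16330/1455 ≈ 224 Hz.

224 Hz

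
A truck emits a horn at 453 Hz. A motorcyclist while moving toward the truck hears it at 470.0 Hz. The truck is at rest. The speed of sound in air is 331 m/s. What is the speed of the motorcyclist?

f' = f · (v + v_o)/v ⇒ v_o = v · |f'/f − 1|.
v_o = 331 × |470.0/453 − 1| = 331 × 0.03753 ≈ 12.4 m/s.

12.4 m/s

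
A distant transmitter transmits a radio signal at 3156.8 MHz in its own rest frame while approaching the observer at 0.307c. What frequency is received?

Relativistic Doppler for frequency: f' = f₀ · √((1 + β)/(1 − β)).
f' = 3156.8 × √(1.3070/0.6930) = 3156.8 × 1.37332 ≈ 4335.3 MHz.

4335.3 MHz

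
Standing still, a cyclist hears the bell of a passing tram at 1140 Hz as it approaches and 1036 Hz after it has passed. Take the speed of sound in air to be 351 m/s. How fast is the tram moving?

16.8 m/s

f₁/f₂ = (v + v_s)/(v − v_s), so v_s = v · (f₁ − f₂)/(f₁ + f₂).
v_s = 351 × (1140 − 1036)/(1140 + 1036) = 351 × 104/2176 ≈ 16.8 m/s.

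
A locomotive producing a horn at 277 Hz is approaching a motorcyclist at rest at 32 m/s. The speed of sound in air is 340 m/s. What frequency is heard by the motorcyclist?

306 Hz

Only the source moves, toward the listener, so f' = f · v/(v − v_s).
f' = 277 × 340/(340 − 32) = 277 × 340/308 ≈ 306 Hz.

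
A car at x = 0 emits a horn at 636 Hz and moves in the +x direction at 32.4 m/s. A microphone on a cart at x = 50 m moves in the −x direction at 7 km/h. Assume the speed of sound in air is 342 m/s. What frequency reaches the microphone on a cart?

7 km/h = 1.944 m/s.
The observer lies on the +x side, so the source is heading toward the observer and the observer is heading toward the source.
Both move, so f' = f · (v + v_o)/(v − v_s).
f' = 636 × (342 + 1.944)/(342 − 32.4) = 636 × 343.94/309.6 ≈ 707 Hz.

707 Hz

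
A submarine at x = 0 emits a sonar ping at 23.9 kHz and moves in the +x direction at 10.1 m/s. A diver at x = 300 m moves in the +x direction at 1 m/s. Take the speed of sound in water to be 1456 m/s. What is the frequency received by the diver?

The observer lies on the +x side, so the source is heading toward the observer and the observer is heading away from the source.
Both move, so f' = f · (v − v_o)/(v − v_s).
f' = 23.9 × (1456 − 1)/(1456 − 10.1) = 23.9 × 1455/1445.9 ≈ 24.1 kHz.

24.1 kHz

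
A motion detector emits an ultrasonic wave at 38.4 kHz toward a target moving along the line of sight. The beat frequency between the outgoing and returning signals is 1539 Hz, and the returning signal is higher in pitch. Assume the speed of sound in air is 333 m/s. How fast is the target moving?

6.5 m/s

Double Doppler shift off a moving reflector: f₂ = f₀ · (v + u)/(v − u) (u > 0 toward emitter).
Returning signal is higher, so f₂ = f₀ + Δf = 38400 + 1539 = 39939 Hz.
Rearranging, u = v · (f₂ − f₀)/(f₂ + f₀) = 333 × 1539/78339 ≈ 6.5 m/s.
So the target is moving at 6.5 m/s toward the emitter.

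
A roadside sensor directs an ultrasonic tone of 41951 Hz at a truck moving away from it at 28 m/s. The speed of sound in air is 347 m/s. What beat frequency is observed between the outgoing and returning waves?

6265 Hz

The truck first receives the wave as a moving observer: f₁ = f₀ · (v − u)/v = 41951 × (347 − 28)/347 ≈ 38566 Hz.
On reflection it acts as a source moving away from the stationary detector: f₂ = f₁ · v/(v + u) = 38566 × 347/375 ≈ 35686 Hz.
Beat frequency: |f₂ − f₀| = 2u·f₀/(v + u) = 2 × 28 × 41951/375 ≈ 6265 Hz.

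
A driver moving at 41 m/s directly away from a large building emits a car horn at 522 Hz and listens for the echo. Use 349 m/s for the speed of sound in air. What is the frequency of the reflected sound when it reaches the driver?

412 Hz

The large building receives the sound from a moving source: f₁ = f₀ · v/(v + v_e) = 522 × 349/390 ≈ 467 Hz.
On the return leg the driver is a moving observer: f₂ = f₁ · (v − v_e)/v = 467 × 308/349 ≈ 412 Hz.
Equivalently f₂ = f₀ · (v − v_e)/(v + v_e).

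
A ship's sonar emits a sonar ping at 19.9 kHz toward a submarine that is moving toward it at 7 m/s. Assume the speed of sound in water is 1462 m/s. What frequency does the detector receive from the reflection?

The submarine first receives the wave as a moving observer: f₁ = f₀ · (v + u)/v = 19.9 × (1462 + 7)/1462 ≈ 20.00 kHz.
The reflection then acts as a moving source: f₂ = f₁ · v/(v − u) ≈ 20.09 kHz.

20.09 kHz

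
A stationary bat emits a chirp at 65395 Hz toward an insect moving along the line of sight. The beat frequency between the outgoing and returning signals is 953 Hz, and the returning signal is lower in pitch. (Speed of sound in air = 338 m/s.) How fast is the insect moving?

2.48 m/s

Double Doppler shift off a moving reflector: f₂ = f₀ · (v + u)/(v − u) (u > 0 toward emitter).
Returning signal is lower, so f₂ = f₀ − Δf = 65395 − 953 = 64442 Hz.
Rearranging, u = v · (f₂ − f₀)/(f₂ + f₀) = 338 × -953/129837 ≈ -2.48 m/s.
So the insect is moving at 2.48 m/s away from the emitter.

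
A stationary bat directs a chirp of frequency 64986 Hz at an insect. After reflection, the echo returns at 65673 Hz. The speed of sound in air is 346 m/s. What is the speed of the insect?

1.82 m/s

Double Doppler shift off a moving reflector: f₂ = f₀ · (v + u)/(v − u) (u > 0 toward emitter).
Rearranging, u = v · (f₂ − f₀)/(f₂ + f₀) = 346 × 687/130659 ≈ 1.82 m/s.
So the insect is moving at 1.82 m/s toward the emitter.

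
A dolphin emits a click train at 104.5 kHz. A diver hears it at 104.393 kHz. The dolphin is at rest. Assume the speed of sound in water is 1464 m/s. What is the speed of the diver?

1.50 m/s

f' < f, so the diver is receding.
f' = f · (v − v_o)/v ⇒ v_o = v · |f'/f − 1|.
v_o = 1464 × |104.393/104.5 − 1| = 1464 × 0.001024 ≈ 1.50 m/s.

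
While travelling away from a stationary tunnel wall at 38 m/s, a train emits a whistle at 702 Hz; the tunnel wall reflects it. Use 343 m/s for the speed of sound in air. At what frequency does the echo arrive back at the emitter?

562 Hz

The tunnel wall receives the sound from a moving source: f₁ = f₀ · v/(v + v_e) = 702 × 343/381 ≈ 632 Hz.
On the return leg the train is a moving observer: f₂ = f₁ · (v − v_e)/v = 632 × 305/343 ≈ 562 Hz.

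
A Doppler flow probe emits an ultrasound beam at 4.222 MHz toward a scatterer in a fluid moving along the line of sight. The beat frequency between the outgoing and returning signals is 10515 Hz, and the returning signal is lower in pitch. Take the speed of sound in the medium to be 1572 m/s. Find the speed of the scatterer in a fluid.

1.96 m/s

Double Doppler shift off a moving reflector: f₂ = f₀ · (v + u)/(v − u) (u > 0 toward emitter).
Returning signal is lower, so f₂ = f₀ − Δf = 4222000 − 10515 = 4211485 Hz.
Rearranging, u = v · (f₂ − f₀)/(f₂ + f₀) = 1572 × -10515/8433485 ≈ -1.96 m/s.
So the scatterer in a fluid is moving at 1.96 m/s away from the emitter.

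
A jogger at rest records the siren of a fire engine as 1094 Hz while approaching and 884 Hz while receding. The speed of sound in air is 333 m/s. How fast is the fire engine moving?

35 m/s

f₁/f₂ = (v + v_s)/(v − v_s), so v_s = v · (f₁ − f₂)/(f₁ + f₂).
v_s = 333 × (1094 − 884)/(1094 + 884) = 333 × 210/1978 ≈ 35 m/s.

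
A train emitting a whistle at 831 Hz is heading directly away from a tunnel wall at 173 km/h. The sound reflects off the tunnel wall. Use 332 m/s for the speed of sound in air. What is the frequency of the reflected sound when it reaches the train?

621 Hz

173 km/h = 48.06 m/s.
The tunnel wall receives the sound from a moving source: f₁ = f₀ · v/(v + v_e) = 831 × 332/380.06 ≈ 726 Hz.
On the return leg the train is a moving observer: f₂ = f₁ · (v − v_e)/v = 726 × 283.94/332 ≈ 621 Hz.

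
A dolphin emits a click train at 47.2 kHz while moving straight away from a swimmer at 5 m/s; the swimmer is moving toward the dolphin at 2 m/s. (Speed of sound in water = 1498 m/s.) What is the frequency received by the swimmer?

With source receding and observer approaching, f' = f · (v + v_o)/(v + v_s).
f' = 47.2 × (1498 + 2)/(1498 + 5) = 47.2 × 1500/1503 ≈ 47.1 kHz.

47.1 kHz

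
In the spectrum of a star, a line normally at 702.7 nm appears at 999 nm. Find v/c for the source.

λ'/λ₀ = 1.4217 > 1 (redshift), so the source is receding.
λ'/λ₀ = √((1 + β)/(1 − β)) for a receding source ⇒ β = (r² − 1)/(r² + 1) with r = λ'/λ₀.
β = (2.0211 − 1)/(2.0211 + 1) ≈ 0.338.

0.338c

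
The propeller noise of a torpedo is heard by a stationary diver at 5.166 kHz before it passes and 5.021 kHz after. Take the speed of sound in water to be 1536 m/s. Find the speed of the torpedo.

21.9 m/s

f₁/f₂ = (v + v_s)/(v − v_s), so v_s = v · (f₁ − f₂)/(f₁ + f₂).
v_s = 1536 × (5.166 − 5.021)/(5.166 + 5.021) = 1536 × 0.145/10.187 ≈ 21.9 m/s.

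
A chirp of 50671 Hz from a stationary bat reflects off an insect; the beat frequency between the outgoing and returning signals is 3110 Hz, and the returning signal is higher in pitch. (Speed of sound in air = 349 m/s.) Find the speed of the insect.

Double Doppler shift off a moving reflector: f₂ = f₀ · (v + u)/(v − u) (u > 0 toward emitter).
Returning signal is higher, so f₂ = f₀ + Δf = 50671 + 3110 = 53781 Hz.
Rearranging, u = v · (f₂ − f₀)/(f₂ + f₀) = 349 × 3110/104452 ≈ 10.4 m/s.
So the insect is moving at 10.4 m/s toward the emitter.

10.4 m/s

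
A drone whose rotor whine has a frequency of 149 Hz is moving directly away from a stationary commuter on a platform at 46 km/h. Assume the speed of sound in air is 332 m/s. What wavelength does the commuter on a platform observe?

46 km/h = 12.78 m/s.
Only the source moves, away from the listener, so f' = f · v/(v + v_s).
f' = 149 × 332/(332 + 12.78) ≈ 143 Hz.
λ' = v/f' = 332/143.478 ≈ 2.31 m.

2.31 m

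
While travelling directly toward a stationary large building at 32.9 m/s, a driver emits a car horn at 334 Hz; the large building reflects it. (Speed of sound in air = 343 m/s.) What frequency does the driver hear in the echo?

The large building receives the sound from a moving source: f₁ = f₀ · v/(v − v_e) = 334 × 343/310.1 ≈ 369 Hz.
On the return leg the driver is a moving observer: f₂ = f₁ · (v + v_e)/v = 369 × 375.9/343 ≈ 405 Hz.
Equivalently f₂ = f₀ · (v + v_e)/(v − v_e).

405 Hz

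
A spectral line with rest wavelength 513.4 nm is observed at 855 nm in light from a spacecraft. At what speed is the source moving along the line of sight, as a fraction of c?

λ'/λ₀ = 1.6654 > 1 (redshift), so the source is receding.
λ'/λ₀ = √((1 + β)/(1 − β)) for a receding source ⇒ β = (r² − 1)/(r² + 1) with r = λ'/λ₀.
β = (2.7735 − 1)/(2.7735 + 1) ≈ 0.470.

0.470c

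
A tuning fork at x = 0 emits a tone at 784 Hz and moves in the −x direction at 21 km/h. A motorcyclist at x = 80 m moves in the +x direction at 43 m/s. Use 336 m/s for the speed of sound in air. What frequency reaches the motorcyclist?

21 km/h = 5.833 m/s.
The observer lies on the +x side, so the source is heading away from the observer and the observer is heading away from the source.
Both move, so f' = f · (v − v_o)/(v + v_s).
f' = 784 × (336 − 43)/(336 + 5.833) = 784 × 293/341.83 ≈ 672 Hz.

672 Hz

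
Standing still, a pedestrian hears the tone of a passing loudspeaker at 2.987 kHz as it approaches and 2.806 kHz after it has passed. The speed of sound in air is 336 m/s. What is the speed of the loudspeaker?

10.5 m/s

f₁/f₂ = (v + v_s)/(v − v_s), so v_s = v · (f₁ − f₂)/(f₁ + f₂).
v_s = 336 × (2.987 − 2.806)/(2.987 + 2.806) = 336 × 0.181/5.793 ≈ 10.5 m/s.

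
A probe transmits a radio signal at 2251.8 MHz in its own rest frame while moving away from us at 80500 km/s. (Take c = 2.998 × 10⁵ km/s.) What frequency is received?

1710.0 MHz

β = v/c = 80500/299800 = 0.2685.
Relativistic Doppler for frequency: f' = f₀ · √((1 − β)/(1 + β)).
f' = 2251.8 × √(0.7315/1.2685) = 2251.8 × 0.75937 ≈ 1710.0 MHz.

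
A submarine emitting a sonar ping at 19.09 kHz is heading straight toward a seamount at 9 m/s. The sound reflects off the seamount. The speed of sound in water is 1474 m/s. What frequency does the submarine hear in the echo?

19.32 kHz

The seamount receives the sound from a moving source: f₁ = f₀ · v/(v − v_e) = 19.09 × 1474/1465 ≈ 19.21 kHz.
On the return leg the submarine is a moving observer: f₂ = f₁ · (v + v_e)/v = 19.21 × 1483/1474 ≈ 19.32 kHz.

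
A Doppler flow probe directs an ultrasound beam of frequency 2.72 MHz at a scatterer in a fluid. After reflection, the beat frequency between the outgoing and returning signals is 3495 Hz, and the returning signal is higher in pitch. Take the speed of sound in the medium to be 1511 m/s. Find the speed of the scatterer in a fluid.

0.97 m/s

Double Doppler shift off a moving reflector: f₂ = f₀ · (v + u)/(v − u) (u > 0 toward emitter).
Returning signal is higher, so f₂ = f₀ + Δf = 2720000 + 3495 = 2723495 Hz.
Rearranging, u = v · (f₂ − f₀)/(f₂ + f₀) = 1511 × 3495/5443495 ≈ 0.97 m/s.
So the scatterer in a fluid is moving at 0.97 m/s toward the emitter.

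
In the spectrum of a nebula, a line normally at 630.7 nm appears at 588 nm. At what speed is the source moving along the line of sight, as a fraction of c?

0.070c

λ'/λ₀ = 0.9323 < 1 (blueshift), so the source is approaching.
λ'/λ₀ = √((1 − β)/(1 + β)) for an approaching source ⇒ β = (1 − r²)/(1 + r²) with r = λ'/λ₀.
β = (1 − 0.8692)/(1 + 0.8692) ≈ 0.070.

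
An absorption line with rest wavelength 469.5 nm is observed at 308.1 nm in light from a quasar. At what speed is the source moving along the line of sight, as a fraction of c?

0.398

λ'/λ₀ = 0.6562 < 1 (blueshift), so the source is approaching.
λ'/λ₀ = √((1 − β)/(1 + β)) for an approaching source ⇒ β = (1 − r²)/(1 + r²) with r = λ'/λ₀.
β = (1 − 0.4306)/(1 + 0.4306) ≈ 0.398.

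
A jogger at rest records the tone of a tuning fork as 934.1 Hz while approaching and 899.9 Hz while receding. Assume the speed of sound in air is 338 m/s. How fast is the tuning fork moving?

f₁/f₂ = (v + v_s)/(v − v_s), so v_s = v · (f₁ − f₂)/(f₁ + f₂).
v_s = 338 × (934.1 − 899.9)/(934.1 + 899.9) = 338 × 34.2/1834.0 ≈ 6.3 m/s.

6.3 m/s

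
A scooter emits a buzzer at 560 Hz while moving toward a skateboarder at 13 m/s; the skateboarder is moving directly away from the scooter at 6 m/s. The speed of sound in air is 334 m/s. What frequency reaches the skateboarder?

General Doppler shift: f' = f · (v − v_o)/(v − v_s).
f' = 560 × (334 − 6)/(334 − 13) = 560 × 328/321 ≈ 572 Hz.

572 Hz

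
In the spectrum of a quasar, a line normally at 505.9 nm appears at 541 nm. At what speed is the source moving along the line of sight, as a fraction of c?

λ'/λ₀ = 1.0694 > 1 (redshift), so the source is receding.
λ'/λ₀ = √((1 + β)/(1 − β)) for a receding source ⇒ β = (r² − 1)/(r² + 1) with r = λ'/λ₀.
β = (1.1436 − 1)/(1.1436 + 1) ≈ 0.067.

0.067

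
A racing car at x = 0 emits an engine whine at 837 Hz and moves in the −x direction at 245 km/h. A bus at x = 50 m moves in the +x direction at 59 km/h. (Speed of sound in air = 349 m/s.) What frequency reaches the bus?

245 km/h = 68.06 m/s; 59 km/h = 16.39 m/s.
The observer lies on the +x side, so the source is heading away from the observer and the observer is heading away from the source.
General Doppler shift: f' = f · (v − v_o)/(v + v_s).
f' = 837 × (349 − 16.39)/(349 + 68.06) = 837 × 332.61/417.06 ≈ 668 Hz.

668 Hz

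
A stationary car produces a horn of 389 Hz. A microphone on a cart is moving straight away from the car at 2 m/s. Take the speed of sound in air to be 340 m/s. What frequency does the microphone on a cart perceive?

387 Hz

Moving observer, stationary source: f' = f · (v − v_o)/v.
f' = 389 × (340 − 2)/340 = 389 × 338/340 ≈ 387 Hz.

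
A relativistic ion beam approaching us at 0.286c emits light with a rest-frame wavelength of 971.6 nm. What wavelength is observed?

Relativistic Doppler for wavelength: λ' = λ₀ · √((1 − β)/(1 + β)).
λ' = 971.6 × √(0.7140/1.2860) = 971.6 × 0.74512 ≈ 724.0 nm.

724.0 nm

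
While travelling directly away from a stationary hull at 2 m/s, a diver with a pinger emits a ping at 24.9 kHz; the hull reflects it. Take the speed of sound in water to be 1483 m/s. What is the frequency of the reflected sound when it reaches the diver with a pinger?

24.8 kHz

The hull receives the sound from a moving source: f₁ = f₀ · v/(v + v_e) = 24.9 × 1483/1485 ≈ 24.9 kHz.
On the return leg the diver with a pinger is a moving observer: f₂ = f₁ · (v − v_e)/v = 24.9 × 1481/1483 ≈ 24.8 kHz.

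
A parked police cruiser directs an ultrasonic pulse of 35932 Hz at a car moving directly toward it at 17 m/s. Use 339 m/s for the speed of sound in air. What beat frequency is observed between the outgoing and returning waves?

3794 Hz

At the car (a moving observer), f₁ = f₀ · (v + u)/v = 35932 × 356/339 ≈ 37734 Hz.
On reflection it acts as a source moving toward the stationary detector: f₂ = f₁ · v/(v − u) = 37734 × 339/322 ≈ 39726 Hz.
Beat frequency: |f₂ − f₀| = 2u·f₀/(v − u) = 2 × 17 × 35932/322 ≈ 3794 Hz.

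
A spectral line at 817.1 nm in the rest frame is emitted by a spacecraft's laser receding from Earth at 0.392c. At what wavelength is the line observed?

Relativistic Doppler for wavelength: λ' = λ₀ · √((1 + β)/(1 − β)).
λ' = 817.1 × √(1.3920/0.6080) = 817.1 × 1.51310 ≈ 1236.4 nm.

1236.4 nm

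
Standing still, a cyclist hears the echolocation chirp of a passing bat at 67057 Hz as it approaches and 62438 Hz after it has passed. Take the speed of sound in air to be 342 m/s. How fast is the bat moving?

12.2 m/s

f₁/f₂ = (v + v_s)/(v − v_s), so v_s = v · (f₁ − f₂)/(f₁ + f₂).
v_s = 342 × (67057 − 62438)/(67057 + 62438) = 342 × 4619/129495 ≈ 12.2 m/s.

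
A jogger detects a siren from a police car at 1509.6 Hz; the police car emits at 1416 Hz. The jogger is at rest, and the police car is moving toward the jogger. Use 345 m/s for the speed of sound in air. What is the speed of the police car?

21.4 m/s

f' = f · v/(v − v_s) ⇒ v_s = v · |1 − f/f'|.
v_s = 345 × |1 − 1416/1509.6| = 345 × 0.062 ≈ 21.4 m/s.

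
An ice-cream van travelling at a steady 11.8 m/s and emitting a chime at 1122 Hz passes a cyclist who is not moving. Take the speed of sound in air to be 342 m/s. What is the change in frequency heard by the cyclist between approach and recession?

Approaching: f₁ = f · v/(v − v_s) = 1122 × 342/330.2 ≈ 1162.1 Hz.
Receding: f₂ = f · v/(v + v_s) = 1122 × 342/353.8 ≈ 1084.6 Hz.
Drop: f₁ − f₂ = 2f·v·v_s/(v² − v_s²) = 2 × 1122 × 342 × 11.8/(342² − 11.8²) ≈ 77.5 Hz.

77.5 Hz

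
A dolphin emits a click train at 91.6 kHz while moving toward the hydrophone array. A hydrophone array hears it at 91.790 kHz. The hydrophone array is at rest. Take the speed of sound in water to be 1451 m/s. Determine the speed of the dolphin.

3.0 m/s

f' = f · v/(v − v_s) ⇒ v_s = v · |1 − f/f'|.
v_s = 1451 × |1 − 91.6/91.790| = 1451 × 0.00207 ≈ 3.0 m/s.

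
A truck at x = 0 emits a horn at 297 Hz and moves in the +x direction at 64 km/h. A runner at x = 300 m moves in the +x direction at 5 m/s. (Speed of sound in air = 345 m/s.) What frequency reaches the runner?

309 Hz

64 km/h = 17.78 m/s.
The observer lies on the +x side, so the source is heading toward the observer and the observer is heading away from the source.
With source approaching and observer receding, f' = f · (v − v_o)/(v − v_s).
f' = 297 × (345 − 5)/(345 − 17.78) = 297 × 340/327.22 ≈ 309 Hz.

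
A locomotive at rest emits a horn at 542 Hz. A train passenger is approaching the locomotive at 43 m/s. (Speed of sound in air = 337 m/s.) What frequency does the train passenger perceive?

Only the observer moves, toward the source, so f' = f · (v + v_o)/v.
f' = 542 × (337 + 43)/337 = 542 × 380/337 ≈ 611 Hz.

611 Hz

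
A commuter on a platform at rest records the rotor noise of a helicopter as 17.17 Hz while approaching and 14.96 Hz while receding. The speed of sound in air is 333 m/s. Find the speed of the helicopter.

22.9 m/s

f₁/f₂ = (v + v_s)/(v − v_s), so v_s = v · (f₁ − f₂)/(f₁ + f₂).
v_s = 333 × (17.17 − 14.96)/(17.17 + 14.96) = 333 × 2.21/32.13 ≈ 22.9 m/s.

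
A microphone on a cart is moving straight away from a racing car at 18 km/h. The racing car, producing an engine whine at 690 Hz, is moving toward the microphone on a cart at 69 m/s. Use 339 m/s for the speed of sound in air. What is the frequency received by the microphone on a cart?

18 km/h = 5 m/s.
With source approaching and observer receding, f' = f · (v − v_o)/(v − v_s).
f' = 690 × (339 − 5)/(339 − 69) = 690 × 334/270 ≈ 854 Hz.

854 Hz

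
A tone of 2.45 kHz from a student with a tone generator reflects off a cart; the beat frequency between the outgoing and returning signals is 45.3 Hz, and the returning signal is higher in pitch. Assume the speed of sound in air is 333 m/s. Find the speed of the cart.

3.1 m/s

Double Doppler shift off a moving reflector: f₂ = f₀ · (v + u)/(v − u) (u > 0 toward emitter).
Returning signal is higher, so f₂ = f₀ + Δf = 2450 + 45.3 = 2495.3 Hz.
Rearranging, u = v · (f₂ − f₀)/(f₂ + f₀) = 333 × 45.3/4945.3 ≈ 3.1 m/s.
So the cart is moving at 3.1 m/s toward the emitter.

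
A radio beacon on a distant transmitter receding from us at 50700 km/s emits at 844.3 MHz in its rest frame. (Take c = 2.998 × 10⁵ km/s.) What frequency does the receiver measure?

β = v/c = 50700/299800 = 0.1691.
Relativistic Doppler for frequency: f' = f₀ · √((1 − β)/(1 + β)).
f' = 844.3 × √(0.8309/1.1691) = 844.3 × 0.84303 ≈ 711.8 MHz.

711.8 MHz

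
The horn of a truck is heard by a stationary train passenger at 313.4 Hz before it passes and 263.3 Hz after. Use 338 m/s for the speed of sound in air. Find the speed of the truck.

29 m/s

f₁/f₂ = (v + v_s)/(v − v_s), so v_s = v · (f₁ − f₂)/(f₁ + f₂).
v_s = 338 × (313.4 − 263.3)/(313.4 + 263.3) = 338 × 50.1/576.7 ≈ 29 m/s.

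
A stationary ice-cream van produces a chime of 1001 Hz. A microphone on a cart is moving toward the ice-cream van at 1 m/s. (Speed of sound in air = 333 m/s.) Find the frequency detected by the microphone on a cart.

Only the observer moves, toward the source, so f' = f · (v + v_o)/v.
f' = 1001 × (333 + 1)/333 = 1001 × 334/333 ≈ 1004 Hz.

1004 Hz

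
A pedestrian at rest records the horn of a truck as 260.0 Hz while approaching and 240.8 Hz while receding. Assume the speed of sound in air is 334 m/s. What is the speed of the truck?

f₁/f₂ = (v + v_s)/(v − v_s), so v_s = v · (f₁ − f₂)/(f₁ + f₂).
v_s = 334 × (260.0 − 240.8)/(260.0 + 240.8) = 334 × 19.2/500.8 ≈ 12.8 m/s.

12.8 m/s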